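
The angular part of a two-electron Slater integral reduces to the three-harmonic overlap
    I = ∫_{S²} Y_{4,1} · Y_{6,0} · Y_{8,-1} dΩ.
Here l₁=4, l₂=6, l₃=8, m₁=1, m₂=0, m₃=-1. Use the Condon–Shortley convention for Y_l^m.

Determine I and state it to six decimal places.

-0.090441

Checks pass: Σm=0; 18 even; l₃=8∈[2,10].
(2·4+1)(2·6+1)(2·8+1) = 1989
Δ: 2! 6! 10! / 19! → 1/23279256
sum: t=0:+1/1658880 t=1:−1/518400 t=2:+1/1658880 = -1/1382400
3j²(4 6 8; 0 0 0) = Δ·Π!·Σ² = 504/46189  (sign -1)
sum: t=0:+1/1244160 t=1:−1/691200 t=2:+1/4147200 = -1/2488320
3j²(4 6 8; 1 0 -1) = Δ·Π!·Σ² = 875/184756  (sign +1)
combine: 4πI² = 1989·504/46189·875/184756 = 992250/9653501
take √, sign -1: I = -0.09044055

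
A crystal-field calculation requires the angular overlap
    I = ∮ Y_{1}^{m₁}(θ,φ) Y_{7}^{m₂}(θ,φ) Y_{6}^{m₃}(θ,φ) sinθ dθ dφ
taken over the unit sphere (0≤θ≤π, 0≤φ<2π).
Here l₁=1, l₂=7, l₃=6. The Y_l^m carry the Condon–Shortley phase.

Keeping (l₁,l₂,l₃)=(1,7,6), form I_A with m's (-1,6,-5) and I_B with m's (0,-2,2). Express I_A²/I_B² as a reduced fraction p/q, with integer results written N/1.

26/15

Same 1,7,6: normalisation and zero-m 3j drop out of the ratio.
A: Δ: 2! 0! 12! / 15! → 1/1365; sum: t=2:+1/79833600 = 1/79833600; 3j²(1 7 6; -1 6 -5) = Δ·Π!·Σ² = 2/35  (sign -1)
B: Δ: 2! 0! 12! / 15! → 1/1365; sum: t=1:−1/967680 = -1/967680; 3j²(1 7 6; 0 -2 2) = Δ·Π!·Σ² = 3/91  (sign -1)
I_A²/I_B² = (2/35)/(3/91) = 26/15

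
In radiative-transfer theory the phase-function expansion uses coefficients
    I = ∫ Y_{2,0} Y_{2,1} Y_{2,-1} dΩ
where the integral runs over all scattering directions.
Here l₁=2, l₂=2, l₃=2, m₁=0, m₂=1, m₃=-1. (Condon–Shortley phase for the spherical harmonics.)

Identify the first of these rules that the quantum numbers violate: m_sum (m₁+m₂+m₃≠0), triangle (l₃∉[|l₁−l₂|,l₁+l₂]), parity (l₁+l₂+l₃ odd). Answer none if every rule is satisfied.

none

Σmᵢ = 0  ✓
l₃∈[|l₁−l₂|,l₁+l₂]=[0,4], have l₃=2  ✓
Σlᵢ = 6 ⇒ even  ✓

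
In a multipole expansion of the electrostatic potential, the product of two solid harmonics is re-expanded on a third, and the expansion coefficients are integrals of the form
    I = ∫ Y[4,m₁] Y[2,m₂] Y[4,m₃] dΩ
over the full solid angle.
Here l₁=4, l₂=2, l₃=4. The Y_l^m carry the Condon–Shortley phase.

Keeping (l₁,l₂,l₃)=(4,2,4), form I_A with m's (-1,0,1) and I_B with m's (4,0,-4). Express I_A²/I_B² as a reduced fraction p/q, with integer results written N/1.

289/784

Same 4,2,4: normalisation and zero-m 3j drop out of the ratio.
A: Δ: 2! 6! 2! / 11! → 1/13860; sum: t=0:+1/480 t=1:−1/48 t=2:+1/144 = -17/1440; 3j²(4 2 4; -1 0 1) = Δ·Π!·Σ² = 289/13860  (sign +1)
B: Δ: 2! 6! 2! / 11! → 1/13860; sum: t=0:+1/2880 = 1/2880; 3j²(4 2 4; 4 0 -4) = Δ·Π!·Σ² = 28/495  (sign +1)
I_A²/I_B² = (289/13860)/(28/495) = 289/784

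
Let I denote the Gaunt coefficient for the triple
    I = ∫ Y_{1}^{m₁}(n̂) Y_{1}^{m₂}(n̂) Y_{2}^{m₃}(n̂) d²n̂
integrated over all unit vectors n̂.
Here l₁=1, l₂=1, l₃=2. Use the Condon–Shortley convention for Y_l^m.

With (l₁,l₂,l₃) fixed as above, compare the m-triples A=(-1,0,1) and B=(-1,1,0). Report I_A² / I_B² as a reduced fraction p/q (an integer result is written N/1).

l's match ⇒ only the (l;m) 3-j factors differ between A and B.
A: triangle coeff Δ(1,1,2) = 1/30; Σ_t [0,0]: t=0:+1/2 = 1/2; (3j)²=1/10 [(1 1 2; -1 0 1)], sign=-1
B: triangle coeff Δ(1,1,2) = 1/30; Σ_t [0,0]: t=0:+1/4 = 1/4; (3j)²=1/30 [(1 1 2; -1 1 0)], sign=+1
I_A²/I_B² = (1/10)/(1/30) = 3/1

3/1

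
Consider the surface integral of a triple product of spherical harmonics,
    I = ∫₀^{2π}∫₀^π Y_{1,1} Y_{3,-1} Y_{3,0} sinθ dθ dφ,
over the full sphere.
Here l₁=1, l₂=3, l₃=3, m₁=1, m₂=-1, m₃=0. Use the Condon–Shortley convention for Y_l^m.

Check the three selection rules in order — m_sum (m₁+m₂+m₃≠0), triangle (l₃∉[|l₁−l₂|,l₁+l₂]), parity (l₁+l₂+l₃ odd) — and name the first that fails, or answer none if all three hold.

parity

m₁+m₂+m₃ = 1 − 1 + 0 = 0  ✓
triangle: |1−3|=2 ≤ l₃=3 ≤ 1+3=4  ✓
parity: l₁+l₂+l₃ = 7 is odd  ✗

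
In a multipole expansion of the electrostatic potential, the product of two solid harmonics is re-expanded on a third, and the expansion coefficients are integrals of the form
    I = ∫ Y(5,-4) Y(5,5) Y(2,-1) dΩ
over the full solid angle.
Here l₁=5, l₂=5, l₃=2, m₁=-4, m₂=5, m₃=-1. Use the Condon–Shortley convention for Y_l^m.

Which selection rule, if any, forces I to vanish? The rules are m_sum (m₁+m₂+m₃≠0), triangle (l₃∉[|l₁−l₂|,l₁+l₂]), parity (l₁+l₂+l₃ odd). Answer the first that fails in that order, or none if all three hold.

none

m₁+m₂+m₃ = -4 + 5 − 1 = 0  ✓
triangle: |5−5|=0 ≤ l₃=2 ≤ 5+5=10  ✓
parity: l₁+l₂+l₃ = 12 is even  ✓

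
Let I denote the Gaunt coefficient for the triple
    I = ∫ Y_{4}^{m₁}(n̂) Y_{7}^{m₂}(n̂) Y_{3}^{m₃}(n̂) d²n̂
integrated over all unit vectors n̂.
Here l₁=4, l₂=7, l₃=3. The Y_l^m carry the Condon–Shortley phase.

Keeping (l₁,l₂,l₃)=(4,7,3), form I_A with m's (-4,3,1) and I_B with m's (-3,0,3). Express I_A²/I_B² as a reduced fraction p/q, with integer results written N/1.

45/7

Shared (l₁,l₂,l₃)=(4,7,3): N and (l;000)² cancel in I_A²/I_B².
A: Δ = 8!·0!·6!/15! = 1/45045; Racah Σ t=8..8: t=8:+1/1935360 = 1/1935360; ⇒ 3j(4 7 3; -4 3 1)² = 1/1001, sgn +1
B: Δ = 8!·0!·6!/15! = 1/45045; Racah Σ t=7..7: t=7:−1/3628800 = -1/3628800; ⇒ 3j(4 7 3; -3 0 3)² = 1/6435, sgn -1
I_A²/I_B² = (1/1001)/(1/6435) = 45/7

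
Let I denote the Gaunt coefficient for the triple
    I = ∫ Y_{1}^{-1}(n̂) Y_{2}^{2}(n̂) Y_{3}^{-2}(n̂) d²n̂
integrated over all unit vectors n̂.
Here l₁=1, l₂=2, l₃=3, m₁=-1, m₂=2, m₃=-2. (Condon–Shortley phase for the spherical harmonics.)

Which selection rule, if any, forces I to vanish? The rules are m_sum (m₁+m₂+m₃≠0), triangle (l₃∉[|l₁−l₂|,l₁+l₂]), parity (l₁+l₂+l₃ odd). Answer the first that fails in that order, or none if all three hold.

m₁+m₂+m₃ = -1 + 2 − 2 = -1  ✗
triangle: |1−2|=1 ≤ l₃=3 ≤ 1+2=3
parity: l₁+l₂+l₃ = 6 is even

m_sum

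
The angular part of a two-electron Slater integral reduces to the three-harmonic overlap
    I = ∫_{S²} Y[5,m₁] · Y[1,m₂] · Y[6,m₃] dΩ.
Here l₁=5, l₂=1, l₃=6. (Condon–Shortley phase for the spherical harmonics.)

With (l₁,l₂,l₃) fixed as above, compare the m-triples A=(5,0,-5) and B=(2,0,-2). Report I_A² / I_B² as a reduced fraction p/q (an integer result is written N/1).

11/32

Shared (l₁,l₂,l₃)=(5,1,6): N and (l;000)² cancel in I_A²/I_B².
A: Δ = 0!·10!·2!/13! = 1/858; Racah Σ t=0..0: t=0:+1/3628800 = 1/3628800; ⇒ 3j(5 1 6; 5 0 -5)² = 1/78, sgn -1
B: Δ = 0!·10!·2!/13! = 1/858; Racah Σ t=0..0: t=0:+1/30240 = 1/30240; ⇒ 3j(5 1 6; 2 0 -2)² = 16/429, sgn +1
I_A²/I_B² = (1/78)/(16/429) = 11/32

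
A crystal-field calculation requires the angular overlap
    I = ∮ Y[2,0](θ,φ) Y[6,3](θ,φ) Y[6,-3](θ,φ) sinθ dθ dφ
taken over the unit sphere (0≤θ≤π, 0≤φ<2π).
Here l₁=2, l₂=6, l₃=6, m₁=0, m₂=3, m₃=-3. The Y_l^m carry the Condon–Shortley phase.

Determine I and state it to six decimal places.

-0.057344

m-sum 0 ✓  L=14 even ✓  4≤6≤8 ✓
Π(2lᵢ+1) = 5×13×13 = 845
triangle coeff Δ(2,6,6) = 1/90090
Σ_t [0,2]: t=0:+1/69120 t=1:−1/14400 t=2:+1/69120 = -7/172800
(3j)²=14/715 [(2 6 6; 0 0 0)], sign=-1
Σ_t [0,2]: t=0:+1/1451520 t=1:−1/80640 t=2:+1/120960 = -1/290304
(3j)²=5/2002 [(2 6 6; 0 3 -3)], sign=+1
⇒ 4πI² = 5/121
I = (-1)√(5/121/(4π)) = -0.05734392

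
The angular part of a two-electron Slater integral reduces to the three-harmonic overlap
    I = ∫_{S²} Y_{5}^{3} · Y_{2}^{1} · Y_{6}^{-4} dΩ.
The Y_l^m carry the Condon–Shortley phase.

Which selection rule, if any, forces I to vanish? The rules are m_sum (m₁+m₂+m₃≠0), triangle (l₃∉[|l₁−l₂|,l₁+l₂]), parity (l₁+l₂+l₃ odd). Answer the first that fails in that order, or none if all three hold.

azimuthal sum: 3 + 1 − 4 = 0  ✓
3 ≤ 6 ≤ 7 (triangle on l)  ✓
L = 5 + 2 + 6 = 13 (odd)  ✗

parity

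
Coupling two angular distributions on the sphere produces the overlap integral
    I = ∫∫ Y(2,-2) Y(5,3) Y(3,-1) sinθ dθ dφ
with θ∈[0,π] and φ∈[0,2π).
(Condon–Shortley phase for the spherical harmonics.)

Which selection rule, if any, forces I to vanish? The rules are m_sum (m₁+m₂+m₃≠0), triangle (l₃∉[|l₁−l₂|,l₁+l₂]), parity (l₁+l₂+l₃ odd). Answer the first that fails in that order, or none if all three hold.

Σmᵢ = 0  ✓
l₃∈[|l₁−l₂|,l₁+l₂]=[3,7], have l₃=3  ✓
Σlᵢ = 10 ⇒ even  ✓

none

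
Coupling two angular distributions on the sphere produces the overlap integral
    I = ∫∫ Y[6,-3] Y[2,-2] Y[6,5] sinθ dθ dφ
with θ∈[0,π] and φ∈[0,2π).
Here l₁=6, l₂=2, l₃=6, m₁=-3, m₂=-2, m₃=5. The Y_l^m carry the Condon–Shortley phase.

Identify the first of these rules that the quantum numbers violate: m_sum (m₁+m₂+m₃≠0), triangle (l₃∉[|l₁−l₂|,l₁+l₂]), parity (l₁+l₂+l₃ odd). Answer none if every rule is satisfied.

none

Σmᵢ = 0  ✓
l₃∈[|l₁−l₂|,l₁+l₂]=[4,8], have l₃=6  ✓
Σlᵢ = 14 ⇒ even  ✓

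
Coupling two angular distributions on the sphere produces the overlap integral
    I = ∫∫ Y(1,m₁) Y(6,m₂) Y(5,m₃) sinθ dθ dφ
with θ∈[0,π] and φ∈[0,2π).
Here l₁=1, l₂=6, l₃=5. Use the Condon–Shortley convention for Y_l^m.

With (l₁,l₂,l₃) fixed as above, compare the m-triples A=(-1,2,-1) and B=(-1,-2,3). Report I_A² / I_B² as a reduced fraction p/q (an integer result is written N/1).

l's match ⇒ only the (l;m) 3-j factors differ between A and B.
A: triangle coeff Δ(1,6,5) = 1/858; Σ_t [2,2]: t=2:+1/34560 = 1/34560; (3j)²=14/429 [(1 6 5; -1 2 -1)], sign=+1
B: triangle coeff Δ(1,6,5) = 1/858; Σ_t [2,2]: t=2:+1/161280 = 1/161280; (3j)²=1/143 [(1 6 5; -1 -2 3)], sign=+1
I_A²/I_B² = (14/429)/(1/143) = 14/3

14/3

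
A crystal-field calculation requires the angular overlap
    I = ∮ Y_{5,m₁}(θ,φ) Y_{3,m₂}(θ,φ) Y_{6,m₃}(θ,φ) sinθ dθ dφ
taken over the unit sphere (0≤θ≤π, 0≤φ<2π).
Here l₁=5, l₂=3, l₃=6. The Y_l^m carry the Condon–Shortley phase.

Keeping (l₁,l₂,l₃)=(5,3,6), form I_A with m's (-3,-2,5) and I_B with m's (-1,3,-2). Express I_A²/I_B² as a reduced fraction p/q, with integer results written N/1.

33/35

l's match ⇒ only the (l;m) 3-j factors differ between A and B.
A: triangle coeff Δ(5,3,6) = 1/675675; Σ_t [0,1]: t=0:+1/483840 t=1:−1/120960 = -1/161280; (3j)²=2/91 [(5 3 6; -3 -2 5)], sign=+1
B: triangle coeff Δ(5,3,6) = 1/675675; Σ_t [2,2]: t=2:+1/27648 = 1/27648; (3j)²=10/429 [(5 3 6; -1 3 -2)], sign=+1
I_A²/I_B² = (2/91)/(10/429) = 33/35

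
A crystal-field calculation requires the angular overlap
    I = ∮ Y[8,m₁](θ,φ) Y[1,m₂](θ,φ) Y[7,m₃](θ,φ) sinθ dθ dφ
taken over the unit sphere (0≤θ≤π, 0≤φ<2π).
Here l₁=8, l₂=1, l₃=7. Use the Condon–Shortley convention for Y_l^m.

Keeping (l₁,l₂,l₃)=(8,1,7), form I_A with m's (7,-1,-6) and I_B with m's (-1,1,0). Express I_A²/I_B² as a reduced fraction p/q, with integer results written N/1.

l's match ⇒ only the (l;m) 3-j factors differ between A and B.
A: triangle coeff Δ(8,1,7) = 1/2040; Σ_t [0,0]: t=0:+1/12454041600 = 1/12454041600; (3j)²=7/136 [(8 1 7; 7 -1 -6)], sign=-1
B: triangle coeff Δ(8,1,7) = 1/2040; Σ_t [2,2]: t=2:+1/50803200 = 1/50803200; (3j)²=3/170 [(8 1 7; -1 1 0)], sign=-1
I_A²/I_B² = (7/136)/(3/170) = 35/12

35/12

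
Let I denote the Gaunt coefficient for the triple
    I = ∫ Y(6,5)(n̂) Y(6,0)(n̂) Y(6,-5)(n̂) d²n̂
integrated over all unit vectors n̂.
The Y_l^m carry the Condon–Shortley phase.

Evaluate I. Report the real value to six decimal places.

-0.157447

Rules hold: Σm=0, L=18 even, 0≤6≤12.
N = 13·13·13 = 2197
Δ = 6!·6!·6!/19! = 1/325909584
Racah Σ t=0..6: t=0:+1/373248000 t=1:−1/1728000 t=2:+1/110592 t=3:−1/46656 t=4:+1/110592 t=5:−1/1728000 t=6:+1/373248000 = -7/1555200
⇒ 3j(6 6 6; 0 0 0)² = 400/46189, sgn -1
Racah Σ t=0..1: t=0:+1/62208000 t=1:−1/10368000 = -1/12441600
⇒ 3j(6 6 6; 5 0 -5)² = 275/16796, sgn +1
4πI² = N·(3j₀)²·(3jₘ)² = 32500/104329
I = -1·√(0.311515/4π) = -0.15744694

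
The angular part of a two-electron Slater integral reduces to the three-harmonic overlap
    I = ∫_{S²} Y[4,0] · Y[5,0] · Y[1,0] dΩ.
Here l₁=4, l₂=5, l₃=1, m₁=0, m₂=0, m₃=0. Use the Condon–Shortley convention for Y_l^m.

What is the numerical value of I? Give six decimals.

Rules hold: Σm=0, L=10 even, 1≤1≤9.
N = 9·11·3 = 297
Δ = 8!·0!·2!/11! = 1/495
Racah Σ t=4..4: t=4:+1/576 = 1/576
⇒ 3j(4 5 1; 0 0 0)² = 5/99, sgn -1
(m-triple is (0,0,0) — same symbol as above.)
4πI² = N·(3j₀)²·(3jₘ)² = 25/33
I = +1·√(0.757576/4π) = 0.24553200

0.245532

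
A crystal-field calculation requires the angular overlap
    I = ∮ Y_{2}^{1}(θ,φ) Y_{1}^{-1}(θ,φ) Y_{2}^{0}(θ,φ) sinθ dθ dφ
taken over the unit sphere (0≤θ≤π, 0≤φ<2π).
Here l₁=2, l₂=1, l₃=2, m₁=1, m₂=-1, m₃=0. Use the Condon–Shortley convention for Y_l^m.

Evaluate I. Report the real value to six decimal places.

0.000000

Σlᵢ=5 odd — θ-integrand is odd under cosθ→−cosθ; I=0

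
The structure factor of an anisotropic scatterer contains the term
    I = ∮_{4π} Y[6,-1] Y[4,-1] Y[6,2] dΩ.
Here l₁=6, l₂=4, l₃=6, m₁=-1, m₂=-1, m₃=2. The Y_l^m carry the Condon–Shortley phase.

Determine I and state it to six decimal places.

Checks pass: Σm=0; 16 even; l₃=6∈[2,10].
(2·6+1)(2·4+1)(2·6+1) = 1521
Δ: 4! 8! 4! / 17! → 1/15315300
sum: t=0:+1/829440 t=1:−1/25920 t=2:+1/9216 t=3:−1/25920 t=4:+1/829440 = 7/207360
3j²(6 4 6; 0 0 0) = Δ·Π!·Σ² = 28/2431  (sign +1)
sum: t=0:+1/725760 t=1:−1/34560 t=2:+1/17280 t=3:−1/82944 = 53/2903040
3j²(6 4 6; -1 -1 2) = Δ·Π!·Σ² = 2809/306306  (sign +1)
combine: 4πI² = 1521·28/2431·2809/306306 = 5618/34969
take √, sign +1: I = 0.11306920

0.113069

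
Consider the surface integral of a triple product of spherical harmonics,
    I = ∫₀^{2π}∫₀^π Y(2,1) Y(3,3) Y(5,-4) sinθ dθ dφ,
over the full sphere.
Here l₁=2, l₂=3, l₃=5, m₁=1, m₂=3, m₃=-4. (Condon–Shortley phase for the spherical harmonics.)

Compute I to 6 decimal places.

0.219610

m-sum 0 ✓  L=10 even ✓  1≤5≤5 ✓
Π(2lᵢ+1) = 5×7×11 = 385
triangle coeff Δ(2,3,5) = 1/2310
Σ_t [0,0]: t=0:+1/144 = 1/144
(3j)²=10/231 [(2 3 5; 0 0 0)], sign=-1
Σ_t [0,0]: t=0:+1/4320 = 1/4320
(3j)²=2/55 [(2 3 5; 1 3 -4)], sign=-1
⇒ 4πI² = 20/33
I = (+1)√(20/33/(4π)) = 0.21961050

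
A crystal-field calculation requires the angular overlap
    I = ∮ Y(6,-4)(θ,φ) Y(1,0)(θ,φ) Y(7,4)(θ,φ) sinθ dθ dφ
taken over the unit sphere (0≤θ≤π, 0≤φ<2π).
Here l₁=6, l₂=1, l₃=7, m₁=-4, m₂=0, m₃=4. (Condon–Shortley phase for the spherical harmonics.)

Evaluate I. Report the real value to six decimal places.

m-sum 0 ✓  L=14 even ✓  5≤7≤7 ✓
Π(2lᵢ+1) = 13×3×15 = 585
triangle coeff Δ(6,1,7) = 1/1365
Σ_t [0,0]: t=0:+1/518400 = 1/518400
(3j)²=7/195 [(6 1 7; 0 0 0)], sign=-1
Σ_t [0,0]: t=0:+1/7257600 = 1/7257600
(3j)²=11/455 [(6 1 7; -4 0 4)], sign=-1
⇒ 4πI² = 33/65
I = (+1)√(33/65/(4π)) = 0.20099968

0.201000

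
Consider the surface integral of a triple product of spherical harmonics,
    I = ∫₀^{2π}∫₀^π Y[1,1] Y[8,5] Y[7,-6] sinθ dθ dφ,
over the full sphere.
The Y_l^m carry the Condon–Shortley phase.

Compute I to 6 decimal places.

-0.052996

Rules hold: Σm=0, L=16 even, 7≤7≤9.
N = 3·17·15 = 765
Δ = 2!·0!·14!/17! = 1/2040
Racah Σ t=1..1: t=1:−1/25401600 = -1/25401600
⇒ 3j(1 8 7; 0 0 0)² = 8/255, sgn +1
Racah Σ t=0..0: t=0:+1/12454041600 = 1/12454041600
⇒ 3j(1 8 7; 1 5 -6)² = 1/680, sgn -1
4πI² = N·(3j₀)²·(3jₘ)² = 3/85
I = -1·√(0.0352941/4π) = -0.05299638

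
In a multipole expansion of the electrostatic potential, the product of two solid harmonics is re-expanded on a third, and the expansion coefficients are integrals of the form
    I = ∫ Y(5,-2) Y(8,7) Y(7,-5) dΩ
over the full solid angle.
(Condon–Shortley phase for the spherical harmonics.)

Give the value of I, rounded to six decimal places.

m-sum 0 ✓  L=20 even ✓  3≤7≤13 ✓
Π(2lᵢ+1) = 11×17×15 = 2805
triangle coeff Δ(5,8,7) = 1/814773960
Σ_t [1,5]: t=1:−1/87091200 t=2:+1/4976640 t=3:−1/2073600 t=4:+1/4976640 t=5:−1/87091200 = -1/9676800
(3j)²=360/46189 [(5 8 7; 0 0 0)], sign=+1
Σ_t [5,6]: t=5:−1/1741824000 t=6:+1/1567641600 = 1/15676416000
(3j)²=11/58140 [(5 8 7; -2 7 -5)], sign=+1
⇒ 4πI² = 330/79781
I = (+1)√(330/79781/(4π)) = 0.01814272

0.018143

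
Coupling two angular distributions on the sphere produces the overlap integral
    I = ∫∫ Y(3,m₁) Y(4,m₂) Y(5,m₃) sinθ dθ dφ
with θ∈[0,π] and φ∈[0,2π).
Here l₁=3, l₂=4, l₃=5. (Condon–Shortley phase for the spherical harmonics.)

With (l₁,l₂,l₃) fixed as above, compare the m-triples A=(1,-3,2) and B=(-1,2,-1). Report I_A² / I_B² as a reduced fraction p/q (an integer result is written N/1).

4802/1849

l's match ⇒ only the (l;m) 3-j factors differ between A and B.
A: triangle coeff Δ(3,4,5) = 1/180180; Σ_t [0,1]: t=0:+1/960 t=1:−1/4320 = 7/8640; (3j)²=343/12870 [(3 4 5; 1 -3 2)], sign=-1
B: triangle coeff Δ(3,4,5) = 1/180180; Σ_t [0,2]: t=0:+1/34560 t=1:−1/720 t=2:+1/384 = 43/34560; (3j)²=1849/180180 [(3 4 5; -1 2 -1)], sign=+1
I_A²/I_B² = (343/12870)/(1849/180180) = 4802/1849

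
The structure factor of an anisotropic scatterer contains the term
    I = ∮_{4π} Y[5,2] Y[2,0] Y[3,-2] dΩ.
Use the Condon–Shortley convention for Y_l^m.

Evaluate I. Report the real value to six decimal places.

Rules hold: Σm=0, L=10 even, 3≤3≤7.
N = 11·5·7 = 385
Δ = 4!·6!·0!/11! = 1/2310
Racah Σ t=2..2: t=2:+1/144 = 1/144
⇒ 3j(5 2 3; 0 0 0)² = 10/231, sgn -1
Racah Σ t=2..2: t=2:+1/480 = 1/480
⇒ 3j(5 2 3; 2 0 -2)² = 3/110, sgn -1
4πI² = N·(3j₀)²·(3jₘ)² = 5/11
I = +1·√(0.454545/4π) = 0.19018827

0.190188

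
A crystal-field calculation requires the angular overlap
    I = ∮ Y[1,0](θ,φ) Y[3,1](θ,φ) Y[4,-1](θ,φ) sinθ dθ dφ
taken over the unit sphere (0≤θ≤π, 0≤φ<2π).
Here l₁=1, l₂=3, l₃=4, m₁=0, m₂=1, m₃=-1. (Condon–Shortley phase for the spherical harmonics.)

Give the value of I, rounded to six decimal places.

Checks pass: Σm=0; 8 even; l₃=4∈[2,4].
(2·1+1)(2·3+1)(2·4+1) = 189
Δ: 0! 2! 6! / 9! → 1/252
sum: t=0:+1/36 = 1/36
3j²(1 3 4; 0 0 0) = Δ·Π!·Σ² = 4/63  (sign +1)
sum: t=0:+1/48 = 1/48
3j²(1 3 4; 0 1 -1) = Δ·Π!·Σ² = 5/84  (sign -1)
combine: 4πI² = 189·4/63·5/84 = 5/7
take √, sign -1: I = -0.23841361

-0.238414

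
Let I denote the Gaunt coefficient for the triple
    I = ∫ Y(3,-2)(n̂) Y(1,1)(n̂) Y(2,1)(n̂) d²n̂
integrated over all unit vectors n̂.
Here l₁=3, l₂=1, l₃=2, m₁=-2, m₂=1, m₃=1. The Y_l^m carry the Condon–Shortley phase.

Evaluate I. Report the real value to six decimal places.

0.261169

m-sum 0 ✓  L=6 even ✓  2≤2≤4 ✓
Π(2lᵢ+1) = 7×3×5 = 105
triangle coeff Δ(3,1,2) = 1/105
Σ_t [1,1]: t=1:−1/4 = -1/4
(3j)²=3/35 [(3 1 2; 0 0 0)], sign=-1
Σ_t [2,2]: t=2:+1/12 = 1/12
(3j)²=2/21 [(3 1 2; -2 1 1)], sign=-1
⇒ 4πI² = 6/7
I = (+1)√(6/7/(4π)) = 0.26116903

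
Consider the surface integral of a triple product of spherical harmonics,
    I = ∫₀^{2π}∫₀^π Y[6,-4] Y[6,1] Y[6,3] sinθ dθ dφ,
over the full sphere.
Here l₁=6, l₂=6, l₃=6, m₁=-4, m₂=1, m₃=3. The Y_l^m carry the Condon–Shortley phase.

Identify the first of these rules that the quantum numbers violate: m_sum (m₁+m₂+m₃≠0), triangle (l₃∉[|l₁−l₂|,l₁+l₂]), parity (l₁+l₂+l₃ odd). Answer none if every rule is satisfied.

none

Σmᵢ = 0  ✓
l₃∈[|l₁−l₂|,l₁+l₂]=[0,12], have l₃=6  ✓
Σlᵢ = 18 ⇒ even  ✓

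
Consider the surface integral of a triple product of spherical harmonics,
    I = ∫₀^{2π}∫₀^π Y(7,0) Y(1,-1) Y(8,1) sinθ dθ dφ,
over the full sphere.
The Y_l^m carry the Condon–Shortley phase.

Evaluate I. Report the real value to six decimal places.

-0.183585

m-sum 0 ✓  L=16 even ✓  6≤8≤8 ✓
Π(2lᵢ+1) = 15×3×17 = 765
triangle coeff Δ(7,1,8) = 1/2040
Σ_t [0,0]: t=0:+1/25401600 = 1/25401600
(3j)²=8/255 [(7 1 8; 0 0 0)], sign=+1
Σ_t [0,0]: t=0:+1/50803200 = 1/50803200
(3j)²=3/170 [(7 1 8; 0 -1 1)], sign=-1
⇒ 4πI² = 36/85
I = (-1)√(36/85/(4π)) = -0.18358486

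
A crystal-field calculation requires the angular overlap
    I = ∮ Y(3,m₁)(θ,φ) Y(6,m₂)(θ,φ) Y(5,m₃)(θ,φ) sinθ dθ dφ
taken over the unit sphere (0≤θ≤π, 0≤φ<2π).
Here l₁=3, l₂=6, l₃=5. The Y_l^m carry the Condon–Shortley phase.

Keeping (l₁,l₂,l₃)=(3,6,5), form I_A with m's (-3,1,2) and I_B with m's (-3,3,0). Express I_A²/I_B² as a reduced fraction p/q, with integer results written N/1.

7/12

Same 3,6,5: normalisation and zero-m 3j drop out of the ratio.
A: Δ: 4! 2! 8! / 15! → 1/675675; sum: t=4:+1/34560 = 1/34560; 3j²(3 6 5; -3 1 2) = Δ·Π!·Σ² = 7/429  (sign -1)
B: Δ: 4! 2! 8! / 15! → 1/675675; sum: t=4:+1/34560 = 1/34560; 3j²(3 6 5; -3 3 0) = Δ·Π!·Σ² = 4/143  (sign -1)
I_A²/I_B² = (7/429)/(4/143) = 7/12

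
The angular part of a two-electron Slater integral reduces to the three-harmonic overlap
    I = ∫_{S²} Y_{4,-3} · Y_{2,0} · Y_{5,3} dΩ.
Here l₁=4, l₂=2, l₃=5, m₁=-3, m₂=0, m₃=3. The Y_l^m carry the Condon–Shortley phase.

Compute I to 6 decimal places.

L=11 odd ⇒ parity kills the (l;000) factor ⇒ I = 0

0.000000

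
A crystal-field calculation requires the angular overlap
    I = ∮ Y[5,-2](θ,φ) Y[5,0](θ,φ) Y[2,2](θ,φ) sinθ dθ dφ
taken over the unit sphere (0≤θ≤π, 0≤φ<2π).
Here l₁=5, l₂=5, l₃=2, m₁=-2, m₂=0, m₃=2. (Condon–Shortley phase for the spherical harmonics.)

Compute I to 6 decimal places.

Rules hold: Σm=0, L=12 even, 0≤2≤10.
N = 11·11·5 = 605
Δ = 8!·2!·2!/13! = 1/38610
Racah Σ t=3..5: t=3:−1/2880 t=4:+1/576 t=5:−1/2880 = 1/960
⇒ 3j(5 5 2; 0 0 0)² = 10/429, sgn +1
Racah Σ t=5..5: t=5:−1/2880 = -1/2880
⇒ 3j(5 5 2; -2 0 2)² = 14/429, sgn -1
4πI² = N·(3j₀)²·(3jₘ)² = 700/1521
I = -1·√(0.460224/4π) = -0.19137248

-0.191372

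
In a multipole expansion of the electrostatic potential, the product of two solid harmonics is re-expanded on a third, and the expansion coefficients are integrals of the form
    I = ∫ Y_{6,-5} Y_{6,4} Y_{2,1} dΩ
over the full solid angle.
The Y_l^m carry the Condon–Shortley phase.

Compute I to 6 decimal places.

-0.197649

Rules hold: Σm=0, L=14 even, 0≤2≤12.
N = 13·13·5 = 845
Δ = 10!·2!·2!/15! = 1/90090
Racah Σ t=4..6: t=4:+1/69120 t=5:−1/14400 t=6:+1/69120 = -7/172800
⇒ 3j(6 6 2; 0 0 0)² = 14/715, sgn -1
Racah Σ t=9..10: t=9:−1/725760 t=10:+1/7257600 = -1/806400
⇒ 3j(6 6 2; -5 4 1)² = 27/910, sgn +1
4πI² = N·(3j₀)²·(3jₘ)² = 27/55
I = -1·√(0.490909/4π) = -0.19764945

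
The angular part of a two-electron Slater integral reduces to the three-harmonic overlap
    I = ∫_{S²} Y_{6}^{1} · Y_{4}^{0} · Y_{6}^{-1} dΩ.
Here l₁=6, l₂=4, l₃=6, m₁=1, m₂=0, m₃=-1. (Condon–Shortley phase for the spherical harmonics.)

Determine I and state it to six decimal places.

m-sum 0 ✓  L=16 even ✓  2≤6≤10 ✓
Π(2lᵢ+1) = 13×9×13 = 1521
triangle coeff Δ(6,4,6) = 1/15315300
Σ_t [0,4]: t=0:+1/829440 t=1:−1/25920 t=2:+1/9216 t=3:−1/25920 t=4:+1/829440 = 7/207360
(3j)²=28/2431 [(6 4 6; 0 0 0)], sign=+1
Σ_t [0,4]: t=0:+1/414720 t=1:−1/20736 t=2:+1/11520 t=3:−1/51840 t=4:+1/2903040 = 1/45360
(3j)²=1024/153153 [(6 4 6; 1 0 -1)], sign=-1
⇒ 4πI² = 4096/34969
I = (-1)√(4096/34969/(4π)) = -0.09654581

-0.096546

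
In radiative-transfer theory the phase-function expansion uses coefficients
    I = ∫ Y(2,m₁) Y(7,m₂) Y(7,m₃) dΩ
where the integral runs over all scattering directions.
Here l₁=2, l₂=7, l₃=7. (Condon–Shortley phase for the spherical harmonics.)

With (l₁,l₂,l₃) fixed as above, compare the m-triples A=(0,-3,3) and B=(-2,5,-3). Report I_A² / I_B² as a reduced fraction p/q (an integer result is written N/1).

Shared (l₁,l₂,l₃)=(2,7,7): N and (l;000)² cancel in I_A²/I_B².
A: Δ = 2!·2!·12!/17! = 1/185640; Racah Σ t=0..2: t=0:+1/3870720 t=1:−1/2177280 t=2:+1/29030400 = -29/174182400; ⇒ 3j(2 7 7; 0 -3 3)² = 841/185640, sgn -1
B: Δ = 2!·2!·12!/17! = 1/185640; Racah Σ t=2..2: t=2:+1/29030400 = 1/29030400; ⇒ 3j(2 7 7; -2 5 -3)² = 99/7735, sgn +1
I_A²/I_B² = (841/185640)/(99/7735) = 841/2376

841/2376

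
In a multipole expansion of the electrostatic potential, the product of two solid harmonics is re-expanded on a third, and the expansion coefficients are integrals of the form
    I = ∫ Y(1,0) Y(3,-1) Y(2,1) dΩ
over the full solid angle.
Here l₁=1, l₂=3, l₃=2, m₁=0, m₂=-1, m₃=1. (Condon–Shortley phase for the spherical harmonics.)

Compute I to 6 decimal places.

m-sum 0 ✓  L=6 even ✓  2≤2≤4 ✓
Π(2lᵢ+1) = 3×7×5 = 105
triangle coeff Δ(1,3,2) = 1/105
Σ_t [1,1]: t=1:−1/4 = -1/4
(3j)²=3/35 [(1 3 2; 0 0 0)], sign=-1
Σ_t [1,1]: t=1:−1/6 = -1/6
(3j)²=8/105 [(1 3 2; 0 -1 1)], sign=+1
⇒ 4πI² = 24/35
I = (-1)√(24/35/(4π)) = -0.23359668

-0.233597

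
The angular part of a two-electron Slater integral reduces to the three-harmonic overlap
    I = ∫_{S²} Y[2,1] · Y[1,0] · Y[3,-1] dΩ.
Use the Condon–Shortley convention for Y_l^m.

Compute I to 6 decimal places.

-0.233597

m-sum 0 ✓  L=6 even ✓  1≤3≤3 ✓
Π(2lᵢ+1) = 5×3×7 = 105
triangle coeff Δ(2,1,3) = 1/105
Σ_t [0,0]: t=0:+1/4 = 1/4
(3j)²=3/35 [(2 1 3; 0 0 0)], sign=-1
Σ_t [0,0]: t=0:+1/6 = 1/6
(3j)²=8/105 [(2 1 3; 1 0 -1)], sign=+1
⇒ 4πI² = 24/35
I = (-1)√(24/35/(4π)) = -0.23359668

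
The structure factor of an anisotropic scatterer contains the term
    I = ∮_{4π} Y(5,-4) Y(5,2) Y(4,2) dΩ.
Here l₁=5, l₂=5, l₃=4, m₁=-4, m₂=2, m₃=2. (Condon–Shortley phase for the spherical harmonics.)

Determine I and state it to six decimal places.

Checks pass: Σm=0; 14 even; l₃=4∈[0,10].
(2·5+1)(2·5+1)(2·4+1) = 1089
Δ: 6! 4! 4! / 15! → 1/3153150
sum: t=1:−1/69120 t=2:+1/1728 t=3:−1/576 t=4:+1/1728 t=5:−1/69120 = -7/11520
3j²(5 5 4; 0 0 0) = Δ·Π!·Σ² = 2/143  (sign -1)
sum: t=5:−1/11520 t=6:+1/25920 = -1/20736
3j²(5 5 4; -4 2 2) = Δ·Π!·Σ² = 5/429  (sign -1)
combine: 4πI² = 1089·2/143·5/429 = 30/169
take √, sign +1: I = 0.11885360

0.118854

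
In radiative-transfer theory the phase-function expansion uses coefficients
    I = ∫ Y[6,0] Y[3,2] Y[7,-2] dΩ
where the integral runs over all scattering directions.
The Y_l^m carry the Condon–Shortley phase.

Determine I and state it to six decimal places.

Checks pass: Σm=0; 16 even; l₃=7∈[3,9].
(2·6+1)(2·3+1)(2·7+1) = 1365
Δ: 2! 10! 4! / 17! → 1/2042040
sum: t=0:+1/207360 t=1:−1/57600 t=2:+1/207360 = -1/129600
3j²(6 3 7; 0 0 0) = Δ·Π!·Σ² = 168/12155  (sign +1)
sum: t=1:−1/345600 t=2:+1/207360 = 1/518400
3j²(6 3 7; 0 2 -2) = Δ·Π!·Σ² = 12/2431  (sign -1)
combine: 4πI² = 1365·168/12155·12/2431 = 42336/454597
take √, sign -1: I = -0.08608683

-0.086087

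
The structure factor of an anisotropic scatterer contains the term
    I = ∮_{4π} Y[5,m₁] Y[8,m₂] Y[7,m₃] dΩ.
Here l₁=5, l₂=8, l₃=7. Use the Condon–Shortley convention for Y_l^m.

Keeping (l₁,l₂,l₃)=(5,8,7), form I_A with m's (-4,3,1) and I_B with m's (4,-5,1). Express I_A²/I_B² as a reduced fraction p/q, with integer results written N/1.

12/65

Shared (l₁,l₂,l₃)=(5,8,7): N and (l;000)² cancel in I_A²/I_B².
A: Δ = 6!·4!·10!/21! = 1/814773960; Racah Σ t=5..6: t=5:−1/49766400 t=6:+1/62208000 = -1/248832000; ⇒ 3j(5 8 7; -4 3 1)² = 21/20995, sgn -1
B: Δ = 6!·4!·10!/21! = 1/814773960; Racah Σ t=0..1: t=0:+1/130636800 t=1:−1/232243200 = 1/298598400; ⇒ 3j(5 8 7; 4 -5 1)² = 7/1292, sgn +1
I_A²/I_B² = (21/20995)/(7/1292) = 12/65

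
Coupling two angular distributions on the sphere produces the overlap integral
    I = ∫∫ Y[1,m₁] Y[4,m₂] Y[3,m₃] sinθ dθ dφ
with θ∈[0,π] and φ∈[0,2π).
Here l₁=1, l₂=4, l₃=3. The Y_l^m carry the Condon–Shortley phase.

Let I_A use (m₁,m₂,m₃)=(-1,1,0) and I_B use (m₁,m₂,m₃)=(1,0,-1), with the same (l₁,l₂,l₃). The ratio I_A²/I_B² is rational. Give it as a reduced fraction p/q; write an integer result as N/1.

l's match ⇒ only the (l;m) 3-j factors differ between A and B.
A: triangle coeff Δ(1,4,3) = 1/252; Σ_t [2,2]: t=2:+1/72 = 1/72; (3j)²=5/126 [(1 4 3; -1 1 0)], sign=-1
B: triangle coeff Δ(1,4,3) = 1/252; Σ_t [0,0]: t=0:+1/96 = 1/96; (3j)²=1/42 [(1 4 3; 1 0 -1)], sign=+1
I_A²/I_B² = (5/126)/(1/42) = 5/3

5/3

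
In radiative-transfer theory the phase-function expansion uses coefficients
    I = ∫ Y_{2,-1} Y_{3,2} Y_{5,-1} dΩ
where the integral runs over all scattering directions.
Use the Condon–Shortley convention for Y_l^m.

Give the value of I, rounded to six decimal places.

-0.117387

Rules hold: Σm=0, L=10 even, 1≤5≤5.
N = 5·7·11 = 385
Δ = 0!·4!·6!/11! = 1/2310
Racah Σ t=0..0: t=0:+1/144 = 1/144
⇒ 3j(2 3 5; 0 0 0)² = 10/231, sgn -1
Racah Σ t=0..0: t=0:+1/720 = 1/720
⇒ 3j(2 3 5; -1 2 -1)² = 4/385, sgn +1
4πI² = N·(3j₀)²·(3jₘ)² = 40/231
I = -1·√(0.17316/4π) = -0.11738675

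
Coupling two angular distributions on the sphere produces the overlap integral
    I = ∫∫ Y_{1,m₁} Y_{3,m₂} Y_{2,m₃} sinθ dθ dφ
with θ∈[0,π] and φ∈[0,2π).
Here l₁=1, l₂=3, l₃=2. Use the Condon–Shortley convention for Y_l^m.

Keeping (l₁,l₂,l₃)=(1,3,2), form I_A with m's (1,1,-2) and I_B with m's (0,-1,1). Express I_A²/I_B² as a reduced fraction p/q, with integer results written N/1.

1/8

l's match ⇒ only the (l;m) 3-j factors differ between A and B.
A: triangle coeff Δ(1,3,2) = 1/105; Σ_t [0,0]: t=0:+1/48 = 1/48; (3j)²=1/105 [(1 3 2; 1 1 -2)], sign=+1
B: triangle coeff Δ(1,3,2) = 1/105; Σ_t [1,1]: t=1:−1/6 = -1/6; (3j)²=8/105 [(1 3 2; 0 -1 1)], sign=+1
I_A²/I_B² = (1/105)/(8/105) = 1/8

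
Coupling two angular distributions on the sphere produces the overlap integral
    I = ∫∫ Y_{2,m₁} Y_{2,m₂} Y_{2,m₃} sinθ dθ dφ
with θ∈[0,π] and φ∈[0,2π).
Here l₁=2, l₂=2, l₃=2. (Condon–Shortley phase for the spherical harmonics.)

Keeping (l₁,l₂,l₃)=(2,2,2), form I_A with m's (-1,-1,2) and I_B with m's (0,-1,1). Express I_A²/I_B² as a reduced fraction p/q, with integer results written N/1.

6/1

Same 2,2,2: normalisation and zero-m 3j drop out of the ratio.
A: Δ: 2! 2! 2! / 7! → 1/630; sum: t=1:−1/4 = -1/4; 3j²(2 2 2; -1 -1 2) = Δ·Π!·Σ² = 3/35  (sign -1)
B: Δ: 2! 2! 2! / 7! → 1/630; sum: t=0:+1/4 t=1:−1/2 = -1/4; 3j²(2 2 2; 0 -1 1) = Δ·Π!·Σ² = 1/70  (sign +1)
I_A²/I_B² = (3/35)/(1/70) = 6/1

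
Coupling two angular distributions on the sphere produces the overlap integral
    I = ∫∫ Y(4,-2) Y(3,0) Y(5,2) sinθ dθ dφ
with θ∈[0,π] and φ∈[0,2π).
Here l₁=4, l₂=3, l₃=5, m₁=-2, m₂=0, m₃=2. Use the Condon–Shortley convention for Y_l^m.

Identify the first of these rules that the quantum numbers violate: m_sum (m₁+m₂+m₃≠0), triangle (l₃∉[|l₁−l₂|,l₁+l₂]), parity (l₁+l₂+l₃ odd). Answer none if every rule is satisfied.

azimuthal sum: -2 + 0 + 2 = 0  ✓
1 ≤ 5 ≤ 7 (triangle on l)  ✓
L = 4 + 3 + 5 = 12 (even)  ✓

none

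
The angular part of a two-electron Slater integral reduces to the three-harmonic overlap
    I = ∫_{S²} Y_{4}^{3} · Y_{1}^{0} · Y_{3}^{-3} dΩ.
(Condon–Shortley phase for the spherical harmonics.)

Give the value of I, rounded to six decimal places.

-0.162868

Checks pass: Σm=0; 8 even; l₃=3∈[3,5].
(2·4+1)(2·1+1)(2·3+1) = 189
Δ: 2! 6! 0! / 9! → 1/252
sum: t=1:−1/36 = -1/36
3j²(4 1 3; 0 0 0) = Δ·Π!·Σ² = 4/63  (sign +1)
sum: t=1:−1/720 = -1/720
3j²(4 1 3; 3 0 -3) = Δ·Π!·Σ² = 1/36  (sign -1)
combine: 4πI² = 189·4/63·1/36 = 1/3
take √, sign -1: I = -0.16286750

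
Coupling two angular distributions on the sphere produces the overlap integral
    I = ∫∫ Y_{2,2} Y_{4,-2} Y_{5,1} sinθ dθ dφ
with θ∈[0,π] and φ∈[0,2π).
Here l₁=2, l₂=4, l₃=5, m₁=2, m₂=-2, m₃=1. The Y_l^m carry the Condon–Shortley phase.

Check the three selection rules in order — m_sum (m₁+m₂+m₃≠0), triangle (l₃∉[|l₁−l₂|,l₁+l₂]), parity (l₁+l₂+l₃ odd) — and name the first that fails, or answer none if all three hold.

azimuthal sum: 2 − 2 + 1 = 1  ✗
2 ≤ 5 ≤ 6 (triangle on l)
L = 2 + 4 + 5 = 11 (odd)

m_sum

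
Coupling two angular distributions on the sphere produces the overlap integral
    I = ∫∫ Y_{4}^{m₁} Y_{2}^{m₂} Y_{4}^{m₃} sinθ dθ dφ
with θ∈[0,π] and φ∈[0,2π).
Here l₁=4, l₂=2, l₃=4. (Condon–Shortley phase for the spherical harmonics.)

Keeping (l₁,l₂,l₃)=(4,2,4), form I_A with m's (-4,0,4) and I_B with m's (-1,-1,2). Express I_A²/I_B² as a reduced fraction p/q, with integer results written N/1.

784/243

Shared (l₁,l₂,l₃)=(4,2,4): N and (l;000)² cancel in I_A²/I_B².
A: Δ = 2!·6!·2!/11! = 1/13860; Racah Σ t=2..2: t=2:+1/2880 = 1/2880; ⇒ 3j(4 2 4; -4 0 4)² = 28/495, sgn +1
B: Δ = 2!·6!·2!/11! = 1/13860; Racah Σ t=0..1: t=0:+1/240 t=1:−1/96 = -1/160; ⇒ 3j(4 2 4; -1 -1 2)² = 27/1540, sgn -1
I_A²/I_B² = (28/495)/(27/1540) = 784/243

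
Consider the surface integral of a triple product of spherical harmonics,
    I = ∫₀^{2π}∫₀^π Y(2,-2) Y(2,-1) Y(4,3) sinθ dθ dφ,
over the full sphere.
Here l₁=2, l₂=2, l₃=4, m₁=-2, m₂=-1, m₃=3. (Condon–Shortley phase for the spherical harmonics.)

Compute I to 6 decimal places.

-0.238414

Rules hold: Σm=0, L=8 even, 0≤4≤4.
N = 5·5·9 = 225
Δ = 0!·4!·4!/9! = 1/630
Racah Σ t=0..0: t=0:+1/16 = 1/16
⇒ 3j(2 2 4; 0 0 0)² = 2/35, sgn +1
Racah Σ t=0..0: t=0:+1/144 = 1/144
⇒ 3j(2 2 4; -2 -1 3)² = 1/18, sgn -1
4πI² = N·(3j₀)²·(3jₘ)² = 5/7
I = -1·√(0.714286/4π) = -0.23841361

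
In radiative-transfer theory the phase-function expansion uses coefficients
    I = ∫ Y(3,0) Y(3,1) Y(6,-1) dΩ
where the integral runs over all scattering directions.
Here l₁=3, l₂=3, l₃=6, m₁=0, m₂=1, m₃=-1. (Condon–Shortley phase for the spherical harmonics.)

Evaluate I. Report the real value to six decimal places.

-0.221775

m-sum 0 ✓  L=12 even ✓  0≤6≤6 ✓
Π(2lᵢ+1) = 7×7×13 = 637
triangle coeff Δ(3,3,6) = 1/12012
Σ_t [0,0]: t=0:+1/1296 = 1/1296
(3j)²=100/3003 [(3 3 6; 0 0 0)], sign=+1
Σ_t [0,0]: t=0:+1/1728 = 1/1728
(3j)²=25/858 [(3 3 6; 0 1 -1)], sign=-1
⇒ 4πI² = 8750/14157
I = (-1)√(8750/14157/(4π)) = -0.22177545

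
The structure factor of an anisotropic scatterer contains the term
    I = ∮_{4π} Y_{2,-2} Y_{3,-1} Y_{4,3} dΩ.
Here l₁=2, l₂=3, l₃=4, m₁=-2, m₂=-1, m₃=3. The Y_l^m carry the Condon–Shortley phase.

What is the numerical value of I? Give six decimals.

0.000000

L=9 odd ⇒ parity kills the (l;000) factor ⇒ I = 0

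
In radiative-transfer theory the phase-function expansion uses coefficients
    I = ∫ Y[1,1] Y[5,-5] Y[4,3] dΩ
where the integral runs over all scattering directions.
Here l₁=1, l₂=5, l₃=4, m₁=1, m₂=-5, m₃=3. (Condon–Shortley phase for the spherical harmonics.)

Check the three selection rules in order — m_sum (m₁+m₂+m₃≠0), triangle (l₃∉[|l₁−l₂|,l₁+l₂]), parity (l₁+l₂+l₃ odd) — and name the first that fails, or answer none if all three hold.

m_sum

m₁+m₂+m₃ = 1 − 5 + 3 = -1  ✗
triangle: |1−5|=4 ≤ l₃=4 ≤ 1+5=6
parity: l₁+l₂+l₃ = 10 is even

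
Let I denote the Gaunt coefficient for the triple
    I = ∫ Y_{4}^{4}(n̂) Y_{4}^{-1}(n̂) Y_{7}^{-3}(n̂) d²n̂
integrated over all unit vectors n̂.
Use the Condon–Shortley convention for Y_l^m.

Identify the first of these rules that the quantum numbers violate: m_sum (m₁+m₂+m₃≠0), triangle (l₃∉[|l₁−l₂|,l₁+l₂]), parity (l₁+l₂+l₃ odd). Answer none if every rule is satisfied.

m₁+m₂+m₃ = 4 − 1 − 3 = 0  ✓
triangle: |4−4|=0 ≤ l₃=7 ≤ 4+4=8  ✓
parity: l₁+l₂+l₃ = 15 is odd  ✗

parity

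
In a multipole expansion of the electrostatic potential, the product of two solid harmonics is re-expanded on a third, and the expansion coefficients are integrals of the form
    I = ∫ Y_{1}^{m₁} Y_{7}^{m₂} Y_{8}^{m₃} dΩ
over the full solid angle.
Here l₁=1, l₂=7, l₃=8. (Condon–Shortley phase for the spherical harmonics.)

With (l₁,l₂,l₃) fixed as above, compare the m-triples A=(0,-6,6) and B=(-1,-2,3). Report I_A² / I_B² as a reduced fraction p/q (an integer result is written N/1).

l's match ⇒ only the (l;m) 3-j factors differ between A and B.
A: triangle coeff Δ(1,7,8) = 1/2040; Σ_t [0,0]: t=0:+1/6227020800 = 1/6227020800; (3j)²=7/510 [(1 7 8; 0 -6 6)], sign=+1
B: triangle coeff Δ(1,7,8) = 1/2040; Σ_t [0,0]: t=0:+1/87091200 = 1/87091200; (3j)²=11/408 [(1 7 8; -1 -2 3)], sign=-1
I_A²/I_B² = (7/510)/(11/408) = 28/55

28/55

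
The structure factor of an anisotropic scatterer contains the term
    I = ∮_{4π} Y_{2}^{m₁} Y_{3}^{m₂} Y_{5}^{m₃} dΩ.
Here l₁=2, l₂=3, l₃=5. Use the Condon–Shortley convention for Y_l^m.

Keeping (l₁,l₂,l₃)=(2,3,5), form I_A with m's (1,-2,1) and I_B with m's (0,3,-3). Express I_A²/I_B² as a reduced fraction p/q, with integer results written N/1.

6/7

Shared (l₁,l₂,l₃)=(2,3,5): N and (l;000)² cancel in I_A²/I_B².
A: Δ = 0!·4!·6!/11! = 1/2310; Racah Σ t=0..0: t=0:+1/720 = 1/720; ⇒ 3j(2 3 5; 1 -2 1)² = 4/385, sgn +1
B: Δ = 0!·4!·6!/11! = 1/2310; Racah Σ t=0..0: t=0:+1/2880 = 1/2880; ⇒ 3j(2 3 5; 0 3 -3)² = 2/165, sgn +1
I_A²/I_B² = (4/385)/(2/165) = 6/7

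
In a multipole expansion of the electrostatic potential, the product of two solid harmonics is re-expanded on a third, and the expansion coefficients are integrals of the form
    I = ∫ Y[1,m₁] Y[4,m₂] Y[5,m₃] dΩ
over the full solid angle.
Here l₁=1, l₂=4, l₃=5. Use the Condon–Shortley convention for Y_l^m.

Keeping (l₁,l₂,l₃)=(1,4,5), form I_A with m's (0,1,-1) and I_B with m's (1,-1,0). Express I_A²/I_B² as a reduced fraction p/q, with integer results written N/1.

12/5

l's match ⇒ only the (l;m) 3-j factors differ between A and B.
A: triangle coeff Δ(1,4,5) = 1/495; Σ_t [0,0]: t=0:+1/720 = 1/720; (3j)²=8/165 [(1 4 5; 0 1 -1)], sign=+1
B: triangle coeff Δ(1,4,5) = 1/495; Σ_t [0,0]: t=0:+1/1440 = 1/1440; (3j)²=2/99 [(1 4 5; 1 -1 0)], sign=-1
I_A²/I_B² = (8/165)/(2/99) = 12/5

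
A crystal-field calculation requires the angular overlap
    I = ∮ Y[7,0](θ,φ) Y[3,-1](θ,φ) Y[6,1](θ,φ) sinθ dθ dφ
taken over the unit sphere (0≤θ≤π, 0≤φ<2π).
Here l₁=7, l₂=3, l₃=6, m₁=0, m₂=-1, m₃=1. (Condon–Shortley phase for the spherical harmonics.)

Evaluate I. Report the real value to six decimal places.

m-sum 0 ✓  L=16 even ✓  4≤6≤10 ✓
Π(2lᵢ+1) = 15×7×13 = 1365
triangle coeff Δ(7,3,6) = 1/2042040
Σ_t [1,3]: t=1:−1/207360 t=2:+1/57600 t=3:−1/207360 = 1/129600
(3j)²=168/12155 [(7 3 6; 0 0 0)], sign=+1
Σ_t [0,2]: t=0:+1/1451520 t=1:−1/103680 t=2:+1/115200 = -1/3628800
(3j)²=1/36465 [(7 3 6; 0 -1 1)], sign=+1
⇒ 4πI² = 1176/2272985
I = (+1)√(1176/2272985/(4π)) = 0.00641653

0.006417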